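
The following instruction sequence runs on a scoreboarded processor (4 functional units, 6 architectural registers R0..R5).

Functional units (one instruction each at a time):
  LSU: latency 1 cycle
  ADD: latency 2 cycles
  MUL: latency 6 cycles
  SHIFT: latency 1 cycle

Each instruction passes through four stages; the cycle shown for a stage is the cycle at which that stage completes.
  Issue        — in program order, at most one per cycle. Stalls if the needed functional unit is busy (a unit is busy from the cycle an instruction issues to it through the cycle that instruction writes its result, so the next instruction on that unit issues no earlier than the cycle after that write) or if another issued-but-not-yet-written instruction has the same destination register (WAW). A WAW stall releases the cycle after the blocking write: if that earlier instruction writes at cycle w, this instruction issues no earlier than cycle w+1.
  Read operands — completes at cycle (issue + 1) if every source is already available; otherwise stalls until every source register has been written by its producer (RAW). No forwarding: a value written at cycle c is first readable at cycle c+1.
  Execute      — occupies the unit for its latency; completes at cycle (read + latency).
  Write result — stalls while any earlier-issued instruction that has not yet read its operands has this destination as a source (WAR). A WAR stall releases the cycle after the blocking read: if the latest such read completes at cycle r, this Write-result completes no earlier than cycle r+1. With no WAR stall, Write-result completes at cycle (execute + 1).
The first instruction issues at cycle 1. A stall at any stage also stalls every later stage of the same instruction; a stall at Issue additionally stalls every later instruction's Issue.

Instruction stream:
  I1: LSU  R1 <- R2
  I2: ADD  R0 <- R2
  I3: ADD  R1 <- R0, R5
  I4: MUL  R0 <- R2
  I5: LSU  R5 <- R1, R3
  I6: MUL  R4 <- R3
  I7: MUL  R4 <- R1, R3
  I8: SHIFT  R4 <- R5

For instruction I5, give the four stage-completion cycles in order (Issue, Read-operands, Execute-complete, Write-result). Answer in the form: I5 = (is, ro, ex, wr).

I1 -> (1, 2, 3, 4)
I2 -> (2, 3, 5, 6)
I3 -> (7, 8, 10, 11)  // struct: ADD busy until I2 writes@6
I4 -> (8, 9, 15, 16)
I5 -> (9, 12, 13, 14)  // RAW R1: wait I3 write@11
I6 -> (17, 18, 24, 25)  // struct: MUL busy until I4 writes@16
I7 -> (26, 27, 33, 34)  // struct: MUL busy until I6 writes@25
I8 -> (35, 36, 37, 38)  // WAW R4: wait I7 write@34

I5 = (9, 12, 13, 14)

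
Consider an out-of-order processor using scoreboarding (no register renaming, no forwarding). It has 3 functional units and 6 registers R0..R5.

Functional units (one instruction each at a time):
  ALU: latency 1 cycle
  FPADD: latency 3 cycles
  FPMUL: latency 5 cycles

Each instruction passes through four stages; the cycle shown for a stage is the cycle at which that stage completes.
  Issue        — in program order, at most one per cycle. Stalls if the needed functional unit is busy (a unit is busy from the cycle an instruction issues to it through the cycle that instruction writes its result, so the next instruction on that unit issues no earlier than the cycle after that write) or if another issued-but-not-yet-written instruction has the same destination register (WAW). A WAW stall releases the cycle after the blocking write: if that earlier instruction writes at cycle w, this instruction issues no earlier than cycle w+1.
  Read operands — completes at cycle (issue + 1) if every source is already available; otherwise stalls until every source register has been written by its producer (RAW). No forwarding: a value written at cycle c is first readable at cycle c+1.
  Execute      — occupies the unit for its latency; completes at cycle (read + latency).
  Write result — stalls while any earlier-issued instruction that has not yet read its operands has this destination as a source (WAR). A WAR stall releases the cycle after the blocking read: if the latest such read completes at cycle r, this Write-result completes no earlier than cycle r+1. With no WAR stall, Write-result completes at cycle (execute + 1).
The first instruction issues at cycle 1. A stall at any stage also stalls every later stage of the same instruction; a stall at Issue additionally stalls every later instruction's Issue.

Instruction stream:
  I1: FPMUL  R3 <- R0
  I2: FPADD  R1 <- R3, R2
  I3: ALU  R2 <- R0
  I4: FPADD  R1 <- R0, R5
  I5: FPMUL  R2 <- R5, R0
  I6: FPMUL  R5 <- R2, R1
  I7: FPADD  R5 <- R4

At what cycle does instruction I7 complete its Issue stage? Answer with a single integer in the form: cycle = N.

t=1  I1 issues→FPMUL
t=2  I1 reads; I2 issues→FPADD
t=3  I3 issues→ALU
t=4  I3 reads
t=5  I3 exec-done
t=7  I1 exec-done
t=8  I1 writes R3
t=9  I2 reads
t=10  I3 writes R2
t=12  I2 exec-done
t=13  I2 writes R1
t=14  I4 issues→FPADD
t=15  I4 reads; I5 issues→FPMUL
t=16  I5 reads
t=18  I4 exec-done
t=19  I4 writes R1
t=21  I5 exec-done
t=22  I5 writes R2
t=23  I6 issues→FPMUL
t=24  I6 reads
t=29  I6 exec-done
t=30  I6 writes R5
t=31  I7 issues→FPADD
t=32  I7 reads
t=35  I7 exec-done
t=36  I7 writes R5

cycle = 31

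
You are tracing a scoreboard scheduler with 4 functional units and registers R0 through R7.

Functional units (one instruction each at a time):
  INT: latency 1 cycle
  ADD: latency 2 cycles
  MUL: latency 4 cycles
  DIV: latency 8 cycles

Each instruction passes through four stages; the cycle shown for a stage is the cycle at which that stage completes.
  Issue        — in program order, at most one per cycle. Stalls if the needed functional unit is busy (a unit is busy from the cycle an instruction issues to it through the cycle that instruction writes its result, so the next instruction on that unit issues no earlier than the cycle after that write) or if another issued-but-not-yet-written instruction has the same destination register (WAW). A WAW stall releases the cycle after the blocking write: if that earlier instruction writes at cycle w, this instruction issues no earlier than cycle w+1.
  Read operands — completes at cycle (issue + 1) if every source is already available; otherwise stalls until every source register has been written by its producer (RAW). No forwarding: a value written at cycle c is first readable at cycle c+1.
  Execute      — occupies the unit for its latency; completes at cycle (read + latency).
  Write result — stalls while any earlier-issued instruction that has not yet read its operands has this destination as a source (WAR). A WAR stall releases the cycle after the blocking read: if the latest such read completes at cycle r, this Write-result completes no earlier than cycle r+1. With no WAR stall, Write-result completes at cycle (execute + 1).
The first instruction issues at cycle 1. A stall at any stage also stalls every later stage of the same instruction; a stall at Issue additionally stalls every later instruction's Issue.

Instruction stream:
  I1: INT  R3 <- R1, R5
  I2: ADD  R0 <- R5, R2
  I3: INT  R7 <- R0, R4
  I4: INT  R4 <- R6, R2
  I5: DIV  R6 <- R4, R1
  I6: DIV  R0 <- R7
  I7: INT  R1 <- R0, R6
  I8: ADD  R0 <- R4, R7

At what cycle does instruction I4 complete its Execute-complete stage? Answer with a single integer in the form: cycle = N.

I1 -> (1, 2, 3, 4)
I2 -> (2, 3, 5, 6)
I3 -> (5, 7, 8, 9)  // struct: INT busy until I1 writes@4, RAW R0: wait I2 write@6
I4 -> (10, 11, 12, 13)  // struct: INT busy until I3 writes@9
I5 -> (11, 14, 22, 23)  // RAW R4: wait I4 write@13
I6 -> (24, 25, 33, 34)  // struct: DIV busy until I5 writes@23
I7 -> (25, 35, 36, 37)  // RAW R0: wait I6 write@34
I8 -> (35, 36, 38, 39)  // WAW R0: wait I6 write@34

cycle = 12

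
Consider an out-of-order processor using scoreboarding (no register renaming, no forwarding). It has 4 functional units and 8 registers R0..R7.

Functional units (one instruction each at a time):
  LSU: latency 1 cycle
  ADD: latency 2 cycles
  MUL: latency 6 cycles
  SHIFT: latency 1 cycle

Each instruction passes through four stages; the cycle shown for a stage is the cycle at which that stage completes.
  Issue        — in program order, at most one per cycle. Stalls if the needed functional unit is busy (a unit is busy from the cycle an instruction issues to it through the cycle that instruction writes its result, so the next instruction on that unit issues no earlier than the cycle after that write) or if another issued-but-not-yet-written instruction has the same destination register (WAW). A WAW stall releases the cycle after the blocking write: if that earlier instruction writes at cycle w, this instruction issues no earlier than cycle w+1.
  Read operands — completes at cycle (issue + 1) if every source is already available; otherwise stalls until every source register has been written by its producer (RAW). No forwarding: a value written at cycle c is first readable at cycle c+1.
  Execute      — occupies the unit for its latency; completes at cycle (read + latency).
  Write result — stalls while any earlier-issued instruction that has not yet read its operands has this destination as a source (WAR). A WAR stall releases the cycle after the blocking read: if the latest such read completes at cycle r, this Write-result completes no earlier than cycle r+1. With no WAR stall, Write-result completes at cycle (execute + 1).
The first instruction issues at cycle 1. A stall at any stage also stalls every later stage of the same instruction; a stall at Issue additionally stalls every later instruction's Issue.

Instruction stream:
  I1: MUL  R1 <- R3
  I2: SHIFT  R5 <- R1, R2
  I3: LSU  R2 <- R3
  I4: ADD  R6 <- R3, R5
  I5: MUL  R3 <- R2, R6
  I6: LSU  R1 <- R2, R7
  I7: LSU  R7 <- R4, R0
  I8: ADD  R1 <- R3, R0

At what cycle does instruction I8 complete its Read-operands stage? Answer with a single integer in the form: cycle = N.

cycle = 25

I1: IS=1 RO=2 EX=8 WR=9
I2: IS=2 RO=10 EX=11 WR=12  [RAW R1: wait I1 write@9]
I3: IS=3 RO=4 EX=5 WR=11  [WAR R2: wait I2 read@10]
I4: IS=4 RO=13 EX=15 WR=16  [RAW R5: wait I2 write@12]
I5: IS=10 RO=17 EX=23 WR=24  [struct: MUL busy until I1 writes@9; RAW R6: wait I4 write@16]
I6: IS=12 RO=13 EX=14 WR=15  [struct: LSU busy until I3 writes@11]
I7: IS=16 RO=17 EX=18 WR=19  [struct: LSU busy until I6 writes@15]
I8: IS=17 RO=25 EX=27 WR=28  [RAW R3: wait I5 write@24]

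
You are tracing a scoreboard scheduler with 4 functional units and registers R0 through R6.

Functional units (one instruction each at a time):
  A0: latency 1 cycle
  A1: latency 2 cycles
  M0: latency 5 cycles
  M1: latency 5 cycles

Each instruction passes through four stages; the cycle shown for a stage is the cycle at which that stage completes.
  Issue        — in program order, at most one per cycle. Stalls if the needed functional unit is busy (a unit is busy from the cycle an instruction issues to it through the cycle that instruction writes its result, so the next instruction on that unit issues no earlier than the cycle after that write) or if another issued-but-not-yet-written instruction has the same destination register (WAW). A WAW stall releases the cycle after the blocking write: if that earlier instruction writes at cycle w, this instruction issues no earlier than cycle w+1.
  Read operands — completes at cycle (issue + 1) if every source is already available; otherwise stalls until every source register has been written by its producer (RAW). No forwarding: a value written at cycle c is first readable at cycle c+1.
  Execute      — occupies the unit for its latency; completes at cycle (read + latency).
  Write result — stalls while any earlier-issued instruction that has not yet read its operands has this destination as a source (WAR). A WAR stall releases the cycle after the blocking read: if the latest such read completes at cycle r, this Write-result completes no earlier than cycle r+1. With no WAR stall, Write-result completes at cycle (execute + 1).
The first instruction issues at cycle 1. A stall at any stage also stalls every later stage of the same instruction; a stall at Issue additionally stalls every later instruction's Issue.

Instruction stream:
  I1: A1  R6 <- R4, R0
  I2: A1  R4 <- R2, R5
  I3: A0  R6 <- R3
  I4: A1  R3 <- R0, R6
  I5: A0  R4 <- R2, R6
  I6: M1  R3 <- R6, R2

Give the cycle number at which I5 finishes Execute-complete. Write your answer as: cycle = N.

c1: issue I1 (A1)
c2: I1 read-ops
c4: I1 finished on A1
c5: I1→R6
c6: issue I2 (A1)
c7: I2 read-ops, issue I3 (A0)
c8: I3 read-ops
c9: I2 finished on A1, I3 finished on A0
c10: I2→R4, I3→R6
c11: issue I4 (A1)
c12: I4 read-ops, issue I5 (A0)
c13: I5 read-ops
c14: I4 finished on A1, I5 finished on A0
c15: I4→R3, I5→R4
c16: issue I6 (M1)
c17: I6 read-ops
c22: I6 finished on M1
c23: I6→R3

cycle = 14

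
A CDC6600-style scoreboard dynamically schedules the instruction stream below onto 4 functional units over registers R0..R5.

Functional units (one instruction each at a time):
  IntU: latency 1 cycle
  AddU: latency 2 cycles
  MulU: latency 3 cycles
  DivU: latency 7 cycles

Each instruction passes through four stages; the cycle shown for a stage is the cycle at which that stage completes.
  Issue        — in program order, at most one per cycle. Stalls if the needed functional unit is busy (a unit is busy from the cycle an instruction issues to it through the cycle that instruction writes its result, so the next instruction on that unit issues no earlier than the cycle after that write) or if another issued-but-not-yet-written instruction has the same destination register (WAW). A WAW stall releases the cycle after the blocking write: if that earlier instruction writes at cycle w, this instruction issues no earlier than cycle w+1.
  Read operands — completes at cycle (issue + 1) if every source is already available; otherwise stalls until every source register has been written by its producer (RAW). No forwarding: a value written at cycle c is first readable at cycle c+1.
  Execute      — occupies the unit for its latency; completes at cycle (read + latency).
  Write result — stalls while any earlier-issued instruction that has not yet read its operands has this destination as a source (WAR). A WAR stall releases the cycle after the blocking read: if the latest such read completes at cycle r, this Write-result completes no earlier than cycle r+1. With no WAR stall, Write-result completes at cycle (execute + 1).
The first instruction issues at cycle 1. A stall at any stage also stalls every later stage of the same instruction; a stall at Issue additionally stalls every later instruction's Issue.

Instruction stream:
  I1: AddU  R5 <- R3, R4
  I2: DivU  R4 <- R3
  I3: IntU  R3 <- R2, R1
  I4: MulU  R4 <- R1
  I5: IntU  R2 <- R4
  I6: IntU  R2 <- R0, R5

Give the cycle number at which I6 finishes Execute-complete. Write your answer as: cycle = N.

cycle = 23

[1] issue I1 (AddU)
[2] I1 read-ops; issue I2 (DivU)
[3] I2 read-ops; issue I3 (IntU)
[4] I1 finished on AddU; I3 read-ops
[5] I1→R5; I3 finished on IntU
[6] I3→R3
[10] I2 finished on DivU
[11] I2→R4
[12] issue I4 (MulU)
[13] I4 read-ops; issue I5 (IntU)
[16] I4 finished on MulU
[17] I4→R4
[18] I5 read-ops
[19] I5 finished on IntU
[20] I5→R2
[21] issue I6 (IntU)
[22] I6 read-ops
[23] I6 finished on IntU
[24] I6→R2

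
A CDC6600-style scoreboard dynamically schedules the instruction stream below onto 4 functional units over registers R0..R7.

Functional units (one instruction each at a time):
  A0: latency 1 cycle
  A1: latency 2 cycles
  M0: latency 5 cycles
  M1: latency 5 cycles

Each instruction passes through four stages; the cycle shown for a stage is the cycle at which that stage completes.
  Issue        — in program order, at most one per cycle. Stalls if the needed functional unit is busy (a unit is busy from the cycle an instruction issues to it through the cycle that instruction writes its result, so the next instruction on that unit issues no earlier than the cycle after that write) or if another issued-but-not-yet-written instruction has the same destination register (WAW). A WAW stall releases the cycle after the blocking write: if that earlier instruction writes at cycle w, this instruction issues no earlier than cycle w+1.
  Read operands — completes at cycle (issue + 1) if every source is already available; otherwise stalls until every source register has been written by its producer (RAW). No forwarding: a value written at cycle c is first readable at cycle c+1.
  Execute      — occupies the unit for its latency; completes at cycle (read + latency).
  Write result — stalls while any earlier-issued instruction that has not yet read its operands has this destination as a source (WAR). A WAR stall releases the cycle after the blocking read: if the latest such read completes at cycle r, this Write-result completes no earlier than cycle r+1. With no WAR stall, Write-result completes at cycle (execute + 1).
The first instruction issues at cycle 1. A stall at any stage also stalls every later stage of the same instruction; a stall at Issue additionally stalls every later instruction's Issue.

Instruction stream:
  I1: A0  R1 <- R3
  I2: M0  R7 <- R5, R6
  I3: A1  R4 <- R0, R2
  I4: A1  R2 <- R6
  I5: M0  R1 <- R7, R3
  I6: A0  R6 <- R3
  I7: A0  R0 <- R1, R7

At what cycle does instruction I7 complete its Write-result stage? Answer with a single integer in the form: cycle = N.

cycle = 20

1) issue 1, read 2, done 3, write 4
2) issue 2, read 3, done 8, write 9
3) issue 3, read 4, done 6, write 7
4) issue 8, read 9, done 11, write 12  <struct: A1 busy until I3 writes@7>
5) issue 10, read 11, done 16, write 17  <struct: M0 busy until I2 writes@9>
6) issue 11, read 12, done 13, write 14
7) issue 15, read 18, done 19, write 20  <struct: A0 busy until I6 writes@14 / RAW R1: wait I5 write@17>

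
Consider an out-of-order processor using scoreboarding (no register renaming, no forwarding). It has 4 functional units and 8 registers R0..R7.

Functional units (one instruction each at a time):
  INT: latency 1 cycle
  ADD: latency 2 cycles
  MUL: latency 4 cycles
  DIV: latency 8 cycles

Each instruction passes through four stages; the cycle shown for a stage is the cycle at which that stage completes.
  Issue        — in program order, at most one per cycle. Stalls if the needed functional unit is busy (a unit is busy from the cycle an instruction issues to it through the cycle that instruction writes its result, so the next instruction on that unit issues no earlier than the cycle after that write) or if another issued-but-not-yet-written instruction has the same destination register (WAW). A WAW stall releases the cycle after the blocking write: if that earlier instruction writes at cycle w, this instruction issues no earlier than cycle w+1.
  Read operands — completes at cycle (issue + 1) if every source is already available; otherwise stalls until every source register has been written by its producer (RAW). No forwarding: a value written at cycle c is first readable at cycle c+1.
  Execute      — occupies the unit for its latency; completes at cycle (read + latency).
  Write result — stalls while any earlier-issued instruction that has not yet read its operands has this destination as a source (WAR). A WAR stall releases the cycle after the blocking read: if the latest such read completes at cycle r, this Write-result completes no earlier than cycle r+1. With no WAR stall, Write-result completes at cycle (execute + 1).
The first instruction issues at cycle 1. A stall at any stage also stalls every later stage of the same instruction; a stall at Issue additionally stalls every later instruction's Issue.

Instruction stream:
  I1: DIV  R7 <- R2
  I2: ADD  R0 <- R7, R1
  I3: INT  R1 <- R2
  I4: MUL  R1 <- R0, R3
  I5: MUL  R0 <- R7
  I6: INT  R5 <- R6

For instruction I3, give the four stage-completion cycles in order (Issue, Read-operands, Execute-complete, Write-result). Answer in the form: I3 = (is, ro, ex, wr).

c1: I1 issues→DIV
c2: I1 reads; I2 issues→ADD
c3: I3 issues→INT
c4: I3 reads
c5: I3 exec-done
c10: I1 exec-done
c11: I1 writes R7
c12: I2 reads
c13: I3 writes R1
c14: I2 exec-done; I4 issues→MUL
c15: I2 writes R0
c16: I4 reads
c20: I4 exec-done
c21: I4 writes R1
c22: I5 issues→MUL
c23: I5 reads; I6 issues→INT
c24: I6 reads
c25: I6 exec-done
c26: I6 writes R5
c27: I5 exec-done
c28: I5 writes R0

I3 = (3, 4, 5, 13)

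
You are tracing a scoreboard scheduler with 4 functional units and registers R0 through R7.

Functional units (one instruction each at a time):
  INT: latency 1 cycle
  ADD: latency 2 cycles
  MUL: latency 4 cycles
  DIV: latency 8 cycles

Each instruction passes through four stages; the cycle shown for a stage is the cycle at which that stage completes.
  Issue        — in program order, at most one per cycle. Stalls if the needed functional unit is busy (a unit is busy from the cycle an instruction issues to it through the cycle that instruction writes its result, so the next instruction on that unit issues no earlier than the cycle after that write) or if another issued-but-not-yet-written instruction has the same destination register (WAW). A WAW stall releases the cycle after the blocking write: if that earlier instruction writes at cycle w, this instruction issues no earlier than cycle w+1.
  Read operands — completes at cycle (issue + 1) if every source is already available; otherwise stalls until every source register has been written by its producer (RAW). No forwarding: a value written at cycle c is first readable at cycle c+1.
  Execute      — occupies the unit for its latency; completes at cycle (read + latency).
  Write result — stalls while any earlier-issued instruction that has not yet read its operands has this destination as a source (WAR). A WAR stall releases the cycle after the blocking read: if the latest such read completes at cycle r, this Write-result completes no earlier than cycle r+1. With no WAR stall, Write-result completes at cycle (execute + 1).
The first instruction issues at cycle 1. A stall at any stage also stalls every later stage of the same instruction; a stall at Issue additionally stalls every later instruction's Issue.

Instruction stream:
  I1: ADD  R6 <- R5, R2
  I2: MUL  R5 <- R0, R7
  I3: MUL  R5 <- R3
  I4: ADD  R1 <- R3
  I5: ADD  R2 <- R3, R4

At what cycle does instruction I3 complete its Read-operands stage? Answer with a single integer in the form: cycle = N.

I1  is:1  ro:2  ex:4  wr:5
I2  is:2  ro:3  ex:7  wr:8
I3  is:9  ro:10  ex:14  wr:15  — struct: MUL busy until I2 writes@8
I4  is:10  ro:11  ex:13  wr:14
I5  is:15  ro:16  ex:18  wr:19  — struct: ADD busy until I4 writes@14

cycle = 10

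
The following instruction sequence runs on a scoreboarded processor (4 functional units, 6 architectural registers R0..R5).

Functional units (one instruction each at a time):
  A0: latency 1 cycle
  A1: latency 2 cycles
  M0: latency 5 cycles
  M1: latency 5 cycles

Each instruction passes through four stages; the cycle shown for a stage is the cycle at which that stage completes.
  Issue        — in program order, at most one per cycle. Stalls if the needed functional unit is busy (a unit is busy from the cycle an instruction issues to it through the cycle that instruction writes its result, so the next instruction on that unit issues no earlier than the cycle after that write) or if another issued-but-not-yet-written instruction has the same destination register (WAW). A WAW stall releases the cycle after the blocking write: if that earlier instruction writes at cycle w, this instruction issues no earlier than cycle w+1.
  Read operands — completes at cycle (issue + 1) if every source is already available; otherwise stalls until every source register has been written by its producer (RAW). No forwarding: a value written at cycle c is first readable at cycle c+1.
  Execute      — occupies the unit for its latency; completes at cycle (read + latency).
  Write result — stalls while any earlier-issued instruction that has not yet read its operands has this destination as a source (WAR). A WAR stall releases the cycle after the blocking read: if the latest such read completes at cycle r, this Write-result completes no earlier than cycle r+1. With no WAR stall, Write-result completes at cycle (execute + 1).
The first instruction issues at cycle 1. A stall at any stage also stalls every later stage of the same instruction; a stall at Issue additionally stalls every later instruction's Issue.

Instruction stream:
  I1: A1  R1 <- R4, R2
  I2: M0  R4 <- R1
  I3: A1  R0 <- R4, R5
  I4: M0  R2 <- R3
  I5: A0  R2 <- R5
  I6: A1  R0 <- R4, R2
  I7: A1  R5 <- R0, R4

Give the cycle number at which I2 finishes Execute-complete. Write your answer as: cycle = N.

cycle 1: issue I1 (A1)
cycle 2: I1 read-ops | issue I2 (M0)
cycle 4: I1 finished on A1
cycle 5: I1→R1
cycle 6: I2 read-ops | issue I3 (A1)
cycle 11: I2 finished on M0
cycle 12: I2→R4
cycle 13: I3 read-ops | issue I4 (M0)
cycle 14: I4 read-ops
cycle 15: I3 finished on A1
cycle 16: I3→R0
cycle 19: I4 finished on M0
cycle 20: I4→R2
cycle 21: issue I5 (A0)
cycle 22: I5 read-ops | issue I6 (A1)
cycle 23: I5 finished on A0
cycle 24: I5→R2
cycle 25: I6 read-ops
cycle 27: I6 finished on A1
cycle 28: I6→R0
cycle 29: issue I7 (A1)
cycle 30: I7 read-ops
cycle 32: I7 finished on A1
cycle 33: I7→R5

cycle = 11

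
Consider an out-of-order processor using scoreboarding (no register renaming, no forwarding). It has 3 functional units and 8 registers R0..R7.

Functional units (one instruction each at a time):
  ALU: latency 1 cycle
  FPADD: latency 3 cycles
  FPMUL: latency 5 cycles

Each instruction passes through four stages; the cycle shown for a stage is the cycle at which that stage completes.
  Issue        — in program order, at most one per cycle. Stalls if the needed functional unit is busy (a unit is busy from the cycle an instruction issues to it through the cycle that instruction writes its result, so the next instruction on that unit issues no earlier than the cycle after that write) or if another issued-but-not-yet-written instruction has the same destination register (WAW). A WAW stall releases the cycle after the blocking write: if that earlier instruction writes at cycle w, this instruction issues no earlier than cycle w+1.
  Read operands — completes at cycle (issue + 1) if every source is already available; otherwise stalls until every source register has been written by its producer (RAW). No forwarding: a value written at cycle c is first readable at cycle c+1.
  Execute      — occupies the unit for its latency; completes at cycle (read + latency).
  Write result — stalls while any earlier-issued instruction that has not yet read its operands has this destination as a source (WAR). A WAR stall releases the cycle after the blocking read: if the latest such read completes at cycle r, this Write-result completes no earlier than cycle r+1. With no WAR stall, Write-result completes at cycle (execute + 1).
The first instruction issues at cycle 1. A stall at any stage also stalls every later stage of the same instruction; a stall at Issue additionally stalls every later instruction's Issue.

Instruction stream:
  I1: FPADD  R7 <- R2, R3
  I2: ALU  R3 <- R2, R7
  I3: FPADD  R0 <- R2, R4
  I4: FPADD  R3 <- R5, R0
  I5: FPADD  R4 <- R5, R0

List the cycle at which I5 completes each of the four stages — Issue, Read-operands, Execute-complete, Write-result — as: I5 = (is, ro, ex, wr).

I1: IS=1 RO=2 EX=5 WR=6
I2: IS=2 RO=7 EX=8 WR=9  [RAW R7: wait I1 write@6]
I3: IS=7 RO=8 EX=11 WR=12  [struct: FPADD busy until I1 writes@6]
I4: IS=13 RO=14 EX=17 WR=18  [struct: FPADD busy until I3 writes@12]
I5: IS=19 RO=20 EX=23 WR=24  [struct: FPADD busy until I4 writes@18]

I5 = (19, 20, 23, 24)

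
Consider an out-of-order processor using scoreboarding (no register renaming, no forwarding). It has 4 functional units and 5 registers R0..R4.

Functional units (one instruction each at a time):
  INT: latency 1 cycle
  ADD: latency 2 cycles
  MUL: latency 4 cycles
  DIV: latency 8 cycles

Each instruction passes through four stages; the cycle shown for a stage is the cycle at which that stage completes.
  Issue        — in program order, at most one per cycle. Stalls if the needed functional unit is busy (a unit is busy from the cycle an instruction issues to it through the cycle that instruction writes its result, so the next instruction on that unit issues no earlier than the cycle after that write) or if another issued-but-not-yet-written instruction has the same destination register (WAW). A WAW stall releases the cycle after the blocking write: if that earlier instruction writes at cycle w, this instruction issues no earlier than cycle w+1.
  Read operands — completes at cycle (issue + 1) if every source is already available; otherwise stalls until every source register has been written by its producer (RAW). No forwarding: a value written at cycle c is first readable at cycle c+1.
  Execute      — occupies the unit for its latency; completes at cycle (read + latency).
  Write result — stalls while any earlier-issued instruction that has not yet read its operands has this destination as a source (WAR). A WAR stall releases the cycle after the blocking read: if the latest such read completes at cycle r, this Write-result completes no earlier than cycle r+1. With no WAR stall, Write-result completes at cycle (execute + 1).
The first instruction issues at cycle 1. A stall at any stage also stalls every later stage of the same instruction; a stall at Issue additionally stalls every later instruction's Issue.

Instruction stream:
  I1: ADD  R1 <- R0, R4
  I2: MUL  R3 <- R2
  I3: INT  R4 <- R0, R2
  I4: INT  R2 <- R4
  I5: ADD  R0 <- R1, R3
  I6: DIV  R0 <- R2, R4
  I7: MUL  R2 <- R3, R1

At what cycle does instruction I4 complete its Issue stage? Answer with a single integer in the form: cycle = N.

cycle 1: I1→ADD
cycle 2: I1 RO | I2→MUL
cycle 3: I2 RO | I3→INT
cycle 4: I1 EX | I3 RO
cycle 5: I1 WR R1 | I3 EX
cycle 6: I3 WR R4
cycle 7: I2 EX | I4→INT
cycle 8: I2 WR R3 | I4 RO | I5→ADD
cycle 9: I4 EX | I5 RO
cycle 10: I4 WR R2
cycle 11: I5 EX
cycle 12: I5 WR R0
cycle 13: I6→DIV
cycle 14: I6 RO | I7→MUL
cycle 15: I7 RO
cycle 19: I7 EX
cycle 20: I7 WR R2
cycle 22: I6 EX
cycle 23: I6 WR R0

cycle = 7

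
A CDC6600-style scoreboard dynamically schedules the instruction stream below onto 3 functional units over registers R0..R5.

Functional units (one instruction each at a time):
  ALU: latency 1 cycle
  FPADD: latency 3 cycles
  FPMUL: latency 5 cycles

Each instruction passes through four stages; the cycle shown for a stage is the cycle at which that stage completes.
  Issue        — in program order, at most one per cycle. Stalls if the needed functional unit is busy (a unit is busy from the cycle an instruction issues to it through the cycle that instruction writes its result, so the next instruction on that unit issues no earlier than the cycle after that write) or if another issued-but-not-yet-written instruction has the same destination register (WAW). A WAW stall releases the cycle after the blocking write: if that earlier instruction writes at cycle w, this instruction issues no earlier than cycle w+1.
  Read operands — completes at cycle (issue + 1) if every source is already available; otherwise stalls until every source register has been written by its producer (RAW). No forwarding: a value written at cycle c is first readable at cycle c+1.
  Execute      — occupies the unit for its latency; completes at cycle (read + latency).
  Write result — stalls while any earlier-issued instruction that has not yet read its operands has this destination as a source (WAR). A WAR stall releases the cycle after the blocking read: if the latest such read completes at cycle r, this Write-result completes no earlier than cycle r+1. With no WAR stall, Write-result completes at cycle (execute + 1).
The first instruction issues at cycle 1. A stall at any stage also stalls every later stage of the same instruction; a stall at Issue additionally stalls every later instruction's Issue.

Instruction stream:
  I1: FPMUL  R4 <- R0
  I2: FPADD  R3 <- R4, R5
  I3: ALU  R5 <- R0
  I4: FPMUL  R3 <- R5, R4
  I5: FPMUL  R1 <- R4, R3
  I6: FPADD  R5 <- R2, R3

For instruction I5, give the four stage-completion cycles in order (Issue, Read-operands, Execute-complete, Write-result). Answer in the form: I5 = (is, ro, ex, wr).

I5 = (22, 23, 28, 29)

[I1] 1/2/7/8
[I2] 2/9/12/13  (RAW R4: wait I1 write@8)
[I3] 3/4/5/10  (WAR R5: wait I2 read@9)
[I4] 14/15/20/21  (WAW R3: wait I2 write@13)
[I5] 22/23/28/29  (struct: FPMUL busy until I4 writes@21)
[I6] 23/24/27/28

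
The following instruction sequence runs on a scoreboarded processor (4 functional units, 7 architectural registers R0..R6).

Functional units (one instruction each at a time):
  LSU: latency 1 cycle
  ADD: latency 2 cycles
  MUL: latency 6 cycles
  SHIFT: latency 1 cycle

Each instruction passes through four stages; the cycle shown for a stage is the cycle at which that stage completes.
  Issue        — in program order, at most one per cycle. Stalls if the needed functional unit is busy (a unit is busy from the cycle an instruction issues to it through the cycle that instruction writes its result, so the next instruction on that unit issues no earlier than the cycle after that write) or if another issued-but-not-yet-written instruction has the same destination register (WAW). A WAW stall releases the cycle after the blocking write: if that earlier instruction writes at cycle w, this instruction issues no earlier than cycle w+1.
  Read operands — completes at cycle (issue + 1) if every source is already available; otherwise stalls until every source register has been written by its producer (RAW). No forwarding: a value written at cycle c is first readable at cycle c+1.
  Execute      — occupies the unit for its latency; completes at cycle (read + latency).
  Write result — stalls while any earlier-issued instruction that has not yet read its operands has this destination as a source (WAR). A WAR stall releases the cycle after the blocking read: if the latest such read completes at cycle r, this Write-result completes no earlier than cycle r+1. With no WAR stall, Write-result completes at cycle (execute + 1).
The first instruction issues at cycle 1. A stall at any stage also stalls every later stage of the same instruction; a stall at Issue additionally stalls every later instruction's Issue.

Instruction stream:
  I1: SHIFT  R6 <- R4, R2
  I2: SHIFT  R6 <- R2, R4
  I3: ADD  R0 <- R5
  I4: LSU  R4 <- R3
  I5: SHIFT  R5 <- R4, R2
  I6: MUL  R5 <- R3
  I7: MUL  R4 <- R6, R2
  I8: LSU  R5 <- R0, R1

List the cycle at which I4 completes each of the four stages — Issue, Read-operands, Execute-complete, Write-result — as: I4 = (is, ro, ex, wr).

I1  is:1  ro:2  ex:3  wr:4
I2  is:5  ro:6  ex:7  wr:8  — struct: SHIFT busy until I1 writes@4
I3  is:6  ro:7  ex:9  wr:10
I4  is:7  ro:8  ex:9  wr:10
I5  is:9  ro:11  ex:12  wr:13  — struct: SHIFT busy until I2 writes@8, RAW R4: wait I4 write@10
I6  is:14  ro:15  ex:21  wr:22  — WAW R5: wait I5 write@13
I7  is:23  ro:24  ex:30  wr:31  — struct: MUL busy until I6 writes@22
I8  is:24  ro:25  ex:26  wr:27

I4 = (7, 8, 9, 10)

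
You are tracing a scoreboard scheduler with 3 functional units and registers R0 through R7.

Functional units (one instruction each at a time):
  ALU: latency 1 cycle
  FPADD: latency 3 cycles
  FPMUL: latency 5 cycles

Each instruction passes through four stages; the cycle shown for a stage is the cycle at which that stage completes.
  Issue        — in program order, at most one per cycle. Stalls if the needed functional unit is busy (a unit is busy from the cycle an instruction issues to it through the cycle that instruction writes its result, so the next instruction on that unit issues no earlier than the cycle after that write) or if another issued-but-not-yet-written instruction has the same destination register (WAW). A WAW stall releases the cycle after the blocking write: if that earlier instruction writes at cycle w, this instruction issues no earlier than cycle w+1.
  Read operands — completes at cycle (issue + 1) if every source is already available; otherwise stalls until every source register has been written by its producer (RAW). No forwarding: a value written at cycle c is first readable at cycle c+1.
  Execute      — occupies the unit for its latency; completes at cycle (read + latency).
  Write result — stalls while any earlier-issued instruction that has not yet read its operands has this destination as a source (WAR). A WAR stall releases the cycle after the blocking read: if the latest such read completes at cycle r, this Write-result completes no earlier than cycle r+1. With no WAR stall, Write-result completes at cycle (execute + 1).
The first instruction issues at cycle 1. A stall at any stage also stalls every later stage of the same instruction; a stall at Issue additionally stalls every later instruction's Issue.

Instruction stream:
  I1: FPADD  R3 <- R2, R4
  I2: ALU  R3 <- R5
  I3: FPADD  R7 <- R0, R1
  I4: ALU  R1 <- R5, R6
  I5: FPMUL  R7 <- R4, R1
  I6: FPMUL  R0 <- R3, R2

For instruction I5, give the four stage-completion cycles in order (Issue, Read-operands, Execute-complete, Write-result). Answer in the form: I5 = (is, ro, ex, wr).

I1: IS=1 RO=2 EX=5 WR=6
I2: IS=7 RO=8 EX=9 WR=10  [WAW R3: wait I1 write@6]
I3: IS=8 RO=9 EX=12 WR=13
I4: IS=11 RO=12 EX=13 WR=14  [struct: ALU busy until I2 writes@10]
I5: IS=14 RO=15 EX=20 WR=21  [WAW R7: wait I3 write@13]
I6: IS=22 RO=23 EX=28 WR=29  [struct: FPMUL busy until I5 writes@21]

I5 = (14, 15, 20, 21)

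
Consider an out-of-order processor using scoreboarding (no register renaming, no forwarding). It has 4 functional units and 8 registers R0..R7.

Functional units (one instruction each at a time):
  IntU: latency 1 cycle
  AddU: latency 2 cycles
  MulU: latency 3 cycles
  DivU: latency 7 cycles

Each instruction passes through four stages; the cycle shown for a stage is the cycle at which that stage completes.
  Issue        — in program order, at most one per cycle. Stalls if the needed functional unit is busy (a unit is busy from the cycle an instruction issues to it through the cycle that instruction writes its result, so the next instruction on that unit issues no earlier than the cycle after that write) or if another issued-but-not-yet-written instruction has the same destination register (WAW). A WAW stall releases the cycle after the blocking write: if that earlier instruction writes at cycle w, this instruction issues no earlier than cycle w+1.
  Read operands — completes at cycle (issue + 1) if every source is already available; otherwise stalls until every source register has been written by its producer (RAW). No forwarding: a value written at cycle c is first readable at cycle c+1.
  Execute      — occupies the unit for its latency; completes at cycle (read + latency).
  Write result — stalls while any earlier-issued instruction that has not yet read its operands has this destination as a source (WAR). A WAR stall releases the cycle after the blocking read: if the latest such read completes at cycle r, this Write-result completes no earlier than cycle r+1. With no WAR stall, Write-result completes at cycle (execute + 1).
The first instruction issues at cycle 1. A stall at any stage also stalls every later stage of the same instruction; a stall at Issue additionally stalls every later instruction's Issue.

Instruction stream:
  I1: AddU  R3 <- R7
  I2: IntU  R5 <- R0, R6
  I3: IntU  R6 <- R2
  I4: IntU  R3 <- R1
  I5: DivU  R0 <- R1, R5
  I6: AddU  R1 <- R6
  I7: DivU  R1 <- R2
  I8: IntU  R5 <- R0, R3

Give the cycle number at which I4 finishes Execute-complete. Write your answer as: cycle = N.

t=1  I1→AddU
t=2  I1 RO · I2→IntU
t=3  I2 RO
t=4  I1 EX · I2 EX
t=5  I1 WR R3 · I2 WR R5
t=6  I3→IntU
t=7  I3 RO
t=8  I3 EX
t=9  I3 WR R6
t=10  I4→IntU
t=11  I4 RO · I5→DivU
t=12  I4 EX · I5 RO · I6→AddU
t=13  I4 WR R3 · I6 RO
t=15  I6 EX
t=16  I6 WR R1
t=19  I5 EX
t=20  I5 WR R0
t=21  I7→DivU
t=22  I7 RO · I8→IntU
t=23  I8 RO
t=24  I8 EX
t=25  I8 WR R5
t=29  I7 EX
t=30  I7 WR R1

cycle = 12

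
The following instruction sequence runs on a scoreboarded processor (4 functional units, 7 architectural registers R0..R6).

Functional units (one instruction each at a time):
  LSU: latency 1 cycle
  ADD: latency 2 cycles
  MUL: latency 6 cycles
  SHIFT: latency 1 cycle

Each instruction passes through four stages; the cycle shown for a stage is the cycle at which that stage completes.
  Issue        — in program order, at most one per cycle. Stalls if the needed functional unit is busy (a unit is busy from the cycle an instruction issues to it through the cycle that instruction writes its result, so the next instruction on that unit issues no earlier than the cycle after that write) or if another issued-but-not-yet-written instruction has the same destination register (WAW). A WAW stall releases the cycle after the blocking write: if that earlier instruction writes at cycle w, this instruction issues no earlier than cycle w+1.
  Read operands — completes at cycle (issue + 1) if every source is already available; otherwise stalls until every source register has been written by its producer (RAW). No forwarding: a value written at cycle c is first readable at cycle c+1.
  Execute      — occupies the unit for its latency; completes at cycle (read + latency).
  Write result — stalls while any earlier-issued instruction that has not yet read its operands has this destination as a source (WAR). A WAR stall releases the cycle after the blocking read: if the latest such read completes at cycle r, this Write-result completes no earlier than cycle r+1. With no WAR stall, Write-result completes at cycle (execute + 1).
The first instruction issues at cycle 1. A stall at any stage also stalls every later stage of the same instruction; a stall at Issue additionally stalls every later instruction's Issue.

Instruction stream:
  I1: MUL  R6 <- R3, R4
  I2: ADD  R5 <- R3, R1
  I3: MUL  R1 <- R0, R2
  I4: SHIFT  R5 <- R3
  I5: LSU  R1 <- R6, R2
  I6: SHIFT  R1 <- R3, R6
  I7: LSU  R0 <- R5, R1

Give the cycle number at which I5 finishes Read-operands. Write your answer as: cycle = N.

cycle = 20

[I1] 1/2/8/9
[I2] 2/3/5/6
[I3] 10/11/17/18  (struct: MUL busy until I1 writes@9)
[I4] 11/12/13/14
[I5] 19/20/21/22  (WAW R1: wait I3 write@18)
[I6] 23/24/25/26  (WAW R1: wait I5 write@22)
[I7] 24/27/28/29  (RAW R1: wait I6 write@26)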